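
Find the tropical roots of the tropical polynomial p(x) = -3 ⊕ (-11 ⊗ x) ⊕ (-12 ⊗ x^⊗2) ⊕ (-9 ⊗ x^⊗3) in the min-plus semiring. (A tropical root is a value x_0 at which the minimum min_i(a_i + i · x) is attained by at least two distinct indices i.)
Roots: {-3, 1, 8}

Each tropical root is a break point of the lower envelope of the lines y = a_i + i · x (there are 4 lines, with slopes 0, 1, ..., 3). Only the lines that attain the minimum somewhere contribute to roots; other lines are dominated. Here the surviving (envelope) indices are i = 3, i = 2, i = 1, i = 0.
Intersections between consecutive envelope lines give the roots: for adjacent envelope indices i < j the intersection is x = (a_i − a_j) / (j − i). Reading off the sorted break points: {-3, 1, 8}.
Verification: at each break x_0, at least two indices attain the minimum of min_i(a_i + i · x_0).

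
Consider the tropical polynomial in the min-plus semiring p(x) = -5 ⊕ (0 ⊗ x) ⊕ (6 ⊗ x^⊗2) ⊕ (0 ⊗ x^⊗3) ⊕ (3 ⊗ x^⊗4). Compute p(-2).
p(-2) = -6

A tropical monomial a ⊗ x^⊗i evaluates to a + i · x. Evaluating each term at x = -2:
  Term 0 contributes -5 + 0 · -2 = -5
  Term 1 contributes 0 + 1 · -2 = -2
  Term 2 contributes 6 + 2 · -2 = 2
  Term 3 contributes 0 + 3 · -2 = -6
  Term 4 contributes 3 + 4 · -2 = -5
p(-2) = ⊕ of these = min[-5, -2, 2, -6, -5] = -6.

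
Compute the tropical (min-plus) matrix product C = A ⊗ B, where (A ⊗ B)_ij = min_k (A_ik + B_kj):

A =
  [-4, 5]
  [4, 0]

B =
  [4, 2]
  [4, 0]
A ⊗ B =
  [0, -2]
  [4, 0]

Apply the min-plus product entry-by-entry:
  C[0][0] = min over k of (A[0][0] + B[0][0] = -4 + 4 = 0, A[0][1] + B[1][0] = 5 + 4 = 9) = 0 (attained at k = 0)
  C[0][1] = min over k of (A[0][0] + B[0][1] = -4 + 2 = -2, A[0][1] + B[1][1] = 5 + 0 = 5) = -2 (attained at k = 0)
  C[1][0] = min over k of (A[1][0] + B[0][0] = 4 + 4 = 8, A[1][1] + B[1][0] = 0 + 4 = 4) = 4 (attained at k = 1)
  C[1][1] = min over k of (A[1][0] + B[0][1] = 4 + 2 = 6, A[1][1] + B[1][1] = 0 + 0 = 0) = 0 (attained at k = 1)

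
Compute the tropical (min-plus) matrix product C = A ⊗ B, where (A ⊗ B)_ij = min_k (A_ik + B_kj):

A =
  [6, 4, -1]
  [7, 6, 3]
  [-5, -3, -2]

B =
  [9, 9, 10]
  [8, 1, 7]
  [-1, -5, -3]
A ⊗ B =
  [-2, -6, -4]
  [2, -2, 0]
  [-3, -7, -5]

Apply the min-plus product entry-by-entry:
  C[0][0] = min over k of (A[0][0] + B[0][0] = 6 + 9 = 15, A[0][1] + B[1][0] = 4 + 8 = 12, A[0][2] + B[2][0] = -1 + -1 = -2) = -2 (attained at k = 2)
  C[0][1] = min over k of (A[0][0] + B[0][1] = 6 + 9 = 15, A[0][1] + B[1][1] = 4 + 1 = 5, A[0][2] + B[2][1] = -1 + -5 = -6) = -6 (attained at k = 2)
  C[0][2] = min over k of (A[0][0] + B[0][2] = 6 + 10 = 16, A[0][1] + B[1][2] = 4 + 7 = 11, A[0][2] + B[2][2] = -1 + -3 = -4) = -4 (attained at k = 2)
  C[1][0] = min over k of (A[1][0] + B[0][0] = 7 + 9 = 16, A[1][1] + B[1][0] = 6 + 8 = 14, A[1][2] + B[2][0] = 3 + -1 = 2) = 2 (attained at k = 2)
  C[1][1] = min over k of (A[1][0] + B[0][1] = 7 + 9 = 16, A[1][1] + B[1][1] = 6 + 1 = 7, A[1][2] + B[2][1] = 3 + -5 = -2) = -2 (attained at k = 2)
  C[1][2] = min over k of (A[1][0] + B[0][2] = 7 + 10 = 17, A[1][1] + B[1][2] = 6 + 7 = 13, A[1][2] + B[2][2] = 3 + -3 = 0) = 0 (attained at k = 2)
  C[2][0] = min over k of (A[2][0] + B[0][0] = -5 + 9 = 4, A[2][1] + B[1][0] = -3 + 8 = 5, A[2][2] + B[2][0] = -2 + -1 = -3) = -3 (attained at k = 2)
  C[2][1] = min over k of (A[2][0] + B[0][1] = -5 + 9 = 4, A[2][1] + B[1][1] = -3 + 1 = -2, A[2][2] + B[2][1] = -2 + -5 = -7) = -7 (attained at k = 2)
  C[2][2] = min over k of (A[2][0] + B[0][2] = -5 + 10 = 5, A[2][1] + B[1][2] = -3 + 7 = 4, A[2][2] + B[2][2] = -2 + -3 = -5) = -5 (attained at k = 2)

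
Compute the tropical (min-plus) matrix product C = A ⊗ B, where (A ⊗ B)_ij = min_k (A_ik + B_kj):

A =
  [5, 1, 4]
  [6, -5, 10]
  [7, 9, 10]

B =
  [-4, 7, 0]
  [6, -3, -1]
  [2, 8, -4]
A ⊗ B =
  [1, -2, 0]
  [1, -8, -6]
  [3, 6, 6]

Apply the min-plus product entry-by-entry:
  C[0][0] = min over k of (A[0][0] + B[0][0] = 5 + -4 = 1, A[0][1] + B[1][0] = 1 + 6 = 7, A[0][2] + B[2][0] = 4 + 2 = 6) = 1 (attained at k = 0)
  C[0][1] = min over k of (A[0][0] + B[0][1] = 5 + 7 = 12, A[0][1] + B[1][1] = 1 + -3 = -2, A[0][2] + B[2][1] = 4 + 8 = 12) = -2 (attained at k = 1)
  C[0][2] = min over k of (A[0][0] + B[0][2] = 5 + 0 = 5, A[0][1] + B[1][2] = 1 + -1 = 0, A[0][2] + B[2][2] = 4 + -4 = 0) = 0 (attained at k = 1)
  C[1][0] = min over k of (A[1][0] + B[0][0] = 6 + -4 = 2, A[1][1] + B[1][0] = -5 + 6 = 1, A[1][2] + B[2][0] = 10 + 2 = 12) = 1 (attained at k = 1)
  C[1][1] = min over k of (A[1][0] + B[0][1] = 6 + 7 = 13, A[1][1] + B[1][1] = -5 + -3 = -8, A[1][2] + B[2][1] = 10 + 8 = 18) = -8 (attained at k = 1)
  C[1][2] = min over k of (A[1][0] + B[0][2] = 6 + 0 = 6, A[1][1] + B[1][2] = -5 + -1 = -6, A[1][2] + B[2][2] = 10 + -4 = 6) = -6 (attained at k = 1)
  C[2][0] = min over k of (A[2][0] + B[0][0] = 7 + -4 = 3, A[2][1] + B[1][0] = 9 + 6 = 15, A[2][2] + B[2][0] = 10 + 2 = 12) = 3 (attained at k = 0)
  C[2][1] = min over k of (A[2][0] + B[0][1] = 7 + 7 = 14, A[2][1] + B[1][1] = 9 + -3 = 6, A[2][2] + B[2][1] = 10 + 8 = 18) = 6 (attained at k = 1)
  C[2][2] = min over k of (A[2][0] + B[0][2] = 7 + 0 = 7, A[2][1] + B[1][2] = 9 + -1 = 8, A[2][2] + B[2][2] = 10 + -4 = 6) = 6 (attained at k = 2)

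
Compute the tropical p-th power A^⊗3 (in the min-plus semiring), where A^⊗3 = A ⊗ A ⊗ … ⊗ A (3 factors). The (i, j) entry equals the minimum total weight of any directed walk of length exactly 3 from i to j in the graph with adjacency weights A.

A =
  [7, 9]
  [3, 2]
A^⊗3 =
  [14, 13]
  [7, 6]

Each entry (A^⊗3)_ij equals the minimum over all length-3 walks i = v_0 → v_1 → … → v_3 = j of Σ_t A[v_t][v_{t+1}]. For example, for (i, j) = (0, 1) we minimise over 4 possible intermediate vertex sequences; the minimum is 13, attained along the walk 0 → 1 → 1 → 1.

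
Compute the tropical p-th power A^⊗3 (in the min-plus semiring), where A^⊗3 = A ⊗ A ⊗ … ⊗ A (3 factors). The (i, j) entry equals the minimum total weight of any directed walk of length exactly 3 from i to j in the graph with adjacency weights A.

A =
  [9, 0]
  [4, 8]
A^⊗3 =
  [12, 4]
  [8, 12]

Each entry (A^⊗3)_ij equals the minimum over all length-3 walks i = v_0 → v_1 → … → v_3 = j of Σ_t A[v_t][v_{t+1}]. For example, for (i, j) = (0, 1) we minimise over 4 possible intermediate vertex sequences; the minimum is 4, attained along the walk 0 → 1 → 0 → 1.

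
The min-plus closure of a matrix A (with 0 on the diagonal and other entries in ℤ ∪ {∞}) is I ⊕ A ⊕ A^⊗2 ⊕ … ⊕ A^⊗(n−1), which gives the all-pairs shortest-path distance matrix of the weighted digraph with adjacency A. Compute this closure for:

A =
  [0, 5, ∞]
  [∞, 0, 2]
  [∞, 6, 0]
Closure =
  [0, 5, 7]
  [∞, 0, 2]
  [∞, 6, 0]

This is the Floyd-Warshall all-pairs shortest-path computation. For each intermediate vertex k = 0, 1, …, 2, update dist[i][j] ← min(dist[i][j], dist[i][k] + dist[k][j]). The final matrix gives, for each (i, j), the minimum total weight of any directed path from i to j (possibly empty when i = j).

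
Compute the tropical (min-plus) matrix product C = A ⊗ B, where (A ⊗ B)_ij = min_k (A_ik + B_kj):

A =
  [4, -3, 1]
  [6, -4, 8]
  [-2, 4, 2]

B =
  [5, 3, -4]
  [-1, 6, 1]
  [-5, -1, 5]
A ⊗ B =
  [-4, 0, -2]
  [-5, 2, -3]
  [-3, 1, -6]

Apply the min-plus product entry-by-entry:
  C[0][0] = min over k of (A[0][0] + B[0][0] = 4 + 5 = 9, A[0][1] + B[1][0] = -3 + -1 = -4, A[0][2] + B[2][0] = 1 + -5 = -4) = -4 (attained at k = 1)
  C[0][1] = min over k of (A[0][0] + B[0][1] = 4 + 3 = 7, A[0][1] + B[1][1] = -3 + 6 = 3, A[0][2] + B[2][1] = 1 + -1 = 0) = 0 (attained at k = 2)
  C[0][2] = min over k of (A[0][0] + B[0][2] = 4 + -4 = 0, A[0][1] + B[1][2] = -3 + 1 = -2, A[0][2] + B[2][2] = 1 + 5 = 6) = -2 (attained at k = 1)
  C[1][0] = min over k of (A[1][0] + B[0][0] = 6 + 5 = 11, A[1][1] + B[1][0] = -4 + -1 = -5, A[1][2] + B[2][0] = 8 + -5 = 3) = -5 (attained at k = 1)
  C[1][1] = min over k of (A[1][0] + B[0][1] = 6 + 3 = 9, A[1][1] + B[1][1] = -4 + 6 = 2, A[1][2] + B[2][1] = 8 + -1 = 7) = 2 (attained at k = 1)
  C[1][2] = min over k of (A[1][0] + B[0][2] = 6 + -4 = 2, A[1][1] + B[1][2] = -4 + 1 = -3, A[1][2] + B[2][2] = 8 + 5 = 13) = -3 (attained at k = 1)
  C[2][0] = min over k of (A[2][0] + B[0][0] = -2 + 5 = 3, A[2][1] + B[1][0] = 4 + -1 = 3, A[2][2] + B[2][0] = 2 + -5 = -3) = -3 (attained at k = 2)
  C[2][1] = min over k of (A[2][0] + B[0][1] = -2 + 3 = 1, A[2][1] + B[1][1] = 4 + 6 = 10, A[2][2] + B[2][1] = 2 + -1 = 1) = 1 (attained at k = 0)
  C[2][2] = min over k of (A[2][0] + B[0][2] = -2 + -4 = -6, A[2][1] + B[1][2] = 4 + 1 = 5, A[2][2] + B[2][2] = 2 + 5 = 7) = -6 (attained at k = 0)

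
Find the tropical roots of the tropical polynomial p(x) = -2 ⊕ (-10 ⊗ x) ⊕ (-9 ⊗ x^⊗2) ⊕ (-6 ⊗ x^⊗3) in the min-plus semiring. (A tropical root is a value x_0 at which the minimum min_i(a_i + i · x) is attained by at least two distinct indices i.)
Roots: {-3, -1, 8}

Each tropical root is a break point of the lower envelope of the lines y = a_i + i · x (there are 4 lines, with slopes 0, 1, ..., 3). Only the lines that attain the minimum somewhere contribute to roots; other lines are dominated. Here the surviving (envelope) indices are i = 3, i = 2, i = 1, i = 0.
Intersections between consecutive envelope lines give the roots: for adjacent envelope indices i < j the intersection is x = (a_i − a_j) / (j − i). Reading off the sorted break points: {-3, -1, 8}.
Verification: at each break x_0, at least two indices attain the minimum of min_i(a_i + i · x_0).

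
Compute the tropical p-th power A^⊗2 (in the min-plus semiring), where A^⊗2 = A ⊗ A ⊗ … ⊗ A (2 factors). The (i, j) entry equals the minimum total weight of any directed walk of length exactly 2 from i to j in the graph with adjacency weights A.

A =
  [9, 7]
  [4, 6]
A^⊗2 =
  [11, 13]
  [10, 11]

Each entry (A^⊗2)_ij equals the minimum over all length-2 walks i = v_0 → v_1 → … → v_2 = j of Σ_t A[v_t][v_{t+1}]. For example, for (i, j) = (0, 1) we minimise over 2 possible intermediate vertex sequences; the minimum is 13, attained along the walk 0 → 1 → 1.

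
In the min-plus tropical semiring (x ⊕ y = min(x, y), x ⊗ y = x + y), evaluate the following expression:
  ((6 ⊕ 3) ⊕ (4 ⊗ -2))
((6 ⊕ 3) ⊕ (4 ⊗ -2)) = 2

Expand innermost to outermost. Recall ⊕ takes the minimum of its arguments and ⊗ takes their sum. Working out the expression ((6 ⊕ 3) ⊕ (4 ⊗ -2)) gives 2.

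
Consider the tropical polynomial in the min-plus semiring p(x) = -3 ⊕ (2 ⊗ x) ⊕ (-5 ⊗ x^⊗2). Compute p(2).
p(2) = -3

A tropical monomial a ⊗ x^⊗i evaluates to a + i · x. Evaluating each term at x = 2:
  Term 0 contributes -3 + 0 · 2 = -3
  Term 1 contributes 2 + 1 · 2 = 4
  Term 2 contributes -5 + 2 · 2 = -1
p(2) = ⊕ of these = min[-3, 4, -1] = -3.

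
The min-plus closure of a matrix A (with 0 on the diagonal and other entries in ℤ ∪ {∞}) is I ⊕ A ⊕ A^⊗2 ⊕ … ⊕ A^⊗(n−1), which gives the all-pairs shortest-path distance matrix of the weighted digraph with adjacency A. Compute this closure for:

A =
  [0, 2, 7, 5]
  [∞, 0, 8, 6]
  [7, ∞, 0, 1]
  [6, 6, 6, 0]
Closure =
  [0, 2, 7, 5]
  [12, 0, 8, 6]
  [7, 7, 0, 1]
  [6, 6, 6, 0]

This is the Floyd-Warshall all-pairs shortest-path computation. For each intermediate vertex k = 0, 1, …, 3, update dist[i][j] ← min(dist[i][j], dist[i][k] + dist[k][j]). The final matrix gives, for each (i, j), the minimum total weight of any directed path from i to j (possibly empty when i = j).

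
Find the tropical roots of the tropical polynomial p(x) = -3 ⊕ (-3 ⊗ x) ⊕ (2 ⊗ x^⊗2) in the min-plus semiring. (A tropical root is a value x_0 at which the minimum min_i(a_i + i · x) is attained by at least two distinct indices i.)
Roots: {-5, 0}

Each tropical root is a break point of the lower envelope of the lines y = a_i + i · x (there are 3 lines, with slopes 0, 1, ..., 2). Only the lines that attain the minimum somewhere contribute to roots; other lines are dominated. Here the surviving (envelope) indices are i = 2, i = 1, i = 0.
Intersections between consecutive envelope lines give the roots: for adjacent envelope indices i < j the intersection is x = (a_i − a_j) / (j − i). Reading off the sorted break points: {-5, 0}.
Verification: at each break x_0, at least two indices attain the minimum of min_i(a_i + i · x_0).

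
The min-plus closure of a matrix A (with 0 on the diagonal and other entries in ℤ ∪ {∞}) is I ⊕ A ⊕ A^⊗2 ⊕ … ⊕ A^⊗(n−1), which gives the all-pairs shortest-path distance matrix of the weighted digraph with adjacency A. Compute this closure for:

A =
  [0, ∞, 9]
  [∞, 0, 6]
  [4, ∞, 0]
Closure =
  [0, ∞, 9]
  [10, 0, 6]
  [4, ∞, 0]

This is the Floyd-Warshall all-pairs shortest-path computation. For each intermediate vertex k = 0, 1, …, 2, update dist[i][j] ← min(dist[i][j], dist[i][k] + dist[k][j]). The final matrix gives, for each (i, j), the minimum total weight of any directed path from i to j (possibly empty when i = j).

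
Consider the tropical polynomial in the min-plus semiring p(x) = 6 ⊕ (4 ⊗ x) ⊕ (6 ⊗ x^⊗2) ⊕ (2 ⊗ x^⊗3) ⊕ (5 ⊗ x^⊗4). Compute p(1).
p(1) = 5

A tropical monomial a ⊗ x^⊗i evaluates to a + i · x. Evaluating each term at x = 1:
  Term 0 contributes 6 + 0 · 1 = 6
  Term 1 contributes 4 + 1 · 1 = 5
  Term 2 contributes 6 + 2 · 1 = 8
  Term 3 contributes 2 + 3 · 1 = 5
  Term 4 contributes 5 + 4 · 1 = 9
p(1) = ⊕ of these = min[6, 5, 8, 5, 9] = 5.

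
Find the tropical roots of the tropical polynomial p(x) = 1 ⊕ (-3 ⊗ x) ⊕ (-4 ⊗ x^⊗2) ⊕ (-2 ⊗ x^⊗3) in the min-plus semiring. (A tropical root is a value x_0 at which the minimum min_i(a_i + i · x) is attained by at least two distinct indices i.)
Roots: {-2, 1, 4}

Each tropical root is a break point of the lower envelope of the lines y = a_i + i · x (there are 4 lines, with slopes 0, 1, ..., 3). Only the lines that attain the minimum somewhere contribute to roots; other lines are dominated. Here the surviving (envelope) indices are i = 3, i = 2, i = 1, i = 0.
Intersections between consecutive envelope lines give the roots: for adjacent envelope indices i < j the intersection is x = (a_i − a_j) / (j − i). Reading off the sorted break points: {-2, 1, 4}.
Verification: at each break x_0, at least two indices attain the minimum of min_i(a_i + i · x_0).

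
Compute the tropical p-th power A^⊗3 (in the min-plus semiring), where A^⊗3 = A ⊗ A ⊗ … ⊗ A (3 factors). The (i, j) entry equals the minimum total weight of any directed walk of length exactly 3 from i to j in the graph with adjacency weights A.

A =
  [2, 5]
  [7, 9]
A^⊗3 =
  [6, 9]
  [11, 14]

Each entry (A^⊗3)_ij equals the minimum over all length-3 walks i = v_0 → v_1 → … → v_3 = j of Σ_t A[v_t][v_{t+1}]. For example, for (i, j) = (0, 1) we minimise over 4 possible intermediate vertex sequences; the minimum is 9, attained along the walk 0 → 0 → 0 → 1.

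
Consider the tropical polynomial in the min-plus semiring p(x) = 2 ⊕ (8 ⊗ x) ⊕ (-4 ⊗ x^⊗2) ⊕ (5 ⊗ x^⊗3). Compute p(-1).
p(-1) = -6

A tropical monomial a ⊗ x^⊗i evaluates to a + i · x. Evaluating each term at x = -1:
  Term 0 contributes 2 + 0 · -1 = 2
  Term 1 contributes 8 + 1 · -1 = 7
  Term 2 contributes -4 + 2 · -1 = -6
  Term 3 contributes 5 + 3 · -1 = 2
p(-1) = ⊕ of these = min[2, 7, -6, 2] = -6.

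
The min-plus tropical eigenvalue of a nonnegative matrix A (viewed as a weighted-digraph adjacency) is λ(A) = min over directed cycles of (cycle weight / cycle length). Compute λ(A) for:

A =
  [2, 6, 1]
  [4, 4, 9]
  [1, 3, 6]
λ(A) = 1

Enumerate directed cycles and compute their means (weight / length). Sample:
  cycle 0 → 0: weight = 2, length = 1, mean = 2/1 ≈ 2.000
  cycle 1 → 1: weight = 4, length = 1, mean = 4/1 ≈ 4.000
  cycle 2 → 2: weight = 6, length = 1, mean = 6/1 ≈ 6.000
  cycle 0 → 1 → 0: weight = 10, length = 2, mean = 10/2 ≈ 5.000
  cycle 0 → 2 → 0: weight = 2, length = 2, mean = 2/2 ≈ 1.000
  cycle 1 → 0 → 1: weight = 10, length = 2, mean = 10/2 ≈ 5.000
Minimum mean = 1.000, attained e.g. along the cycle 0 → 2 → 0 with weight 2 and length 2. So λ(A) = 2/2 = 1.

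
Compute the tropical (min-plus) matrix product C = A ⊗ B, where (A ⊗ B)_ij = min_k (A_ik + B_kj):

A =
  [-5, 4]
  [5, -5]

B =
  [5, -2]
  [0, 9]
A ⊗ B =
  [0, -7]
  [-5, 3]

Apply the min-plus product entry-by-entry:
  C[0][0] = min over k of (A[0][0] + B[0][0] = -5 + 5 = 0, A[0][1] + B[1][0] = 4 + 0 = 4) = 0 (attained at k = 0)
  C[0][1] = min over k of (A[0][0] + B[0][1] = -5 + -2 = -7, A[0][1] + B[1][1] = 4 + 9 = 13) = -7 (attained at k = 0)
  C[1][0] = min over k of (A[1][0] + B[0][0] = 5 + 5 = 10, A[1][1] + B[1][0] = -5 + 0 = -5) = -5 (attained at k = 1)
  C[1][1] = min over k of (A[1][0] + B[0][1] = 5 + -2 = 3, A[1][1] + B[1][1] = -5 + 9 = 4) = 3 (attained at k = 0)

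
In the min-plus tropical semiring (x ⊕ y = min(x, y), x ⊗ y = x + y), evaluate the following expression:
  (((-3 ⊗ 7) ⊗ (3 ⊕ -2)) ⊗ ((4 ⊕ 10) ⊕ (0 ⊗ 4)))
(((-3 ⊗ 7) ⊗ (3 ⊕ -2)) ⊗ ((4 ⊕ 10) ⊕ (0 ⊗ 4))) = 6

Expand innermost to outermost. Recall ⊕ takes the minimum of its arguments and ⊗ takes their sum. Working out the expression (((-3 ⊗ 7) ⊗ (3 ⊕ -2)) ⊗ ((4 ⊕ 10) ⊕ (0 ⊗ 4))) gives 6.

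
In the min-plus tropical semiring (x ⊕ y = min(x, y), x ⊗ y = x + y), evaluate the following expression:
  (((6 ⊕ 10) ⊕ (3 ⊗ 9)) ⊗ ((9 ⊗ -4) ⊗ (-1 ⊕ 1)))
(((6 ⊕ 10) ⊕ (3 ⊗ 9)) ⊗ ((9 ⊗ -4) ⊗ (-1 ⊕ 1))) = 10

Expand innermost to outermost. Recall ⊕ takes the minimum of its arguments and ⊗ takes their sum. Working out the expression (((6 ⊕ 10) ⊕ (3 ⊗ 9)) ⊗ ((9 ⊗ -4) ⊗ (-1 ⊕ 1))) gives 10.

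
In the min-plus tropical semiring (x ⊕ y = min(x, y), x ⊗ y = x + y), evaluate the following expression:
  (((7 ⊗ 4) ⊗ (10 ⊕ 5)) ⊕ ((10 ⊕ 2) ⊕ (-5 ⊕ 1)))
(((7 ⊗ 4) ⊗ (10 ⊕ 5)) ⊕ ((10 ⊕ 2) ⊕ (-5 ⊕ 1))) = -5

Expand innermost to outermost. Recall ⊕ takes the minimum of its arguments and ⊗ takes their sum. Working out the expression (((7 ⊗ 4) ⊗ (10 ⊕ 5)) ⊕ ((10 ⊕ 2) ⊕ (-5 ⊕ 1))) gives -5.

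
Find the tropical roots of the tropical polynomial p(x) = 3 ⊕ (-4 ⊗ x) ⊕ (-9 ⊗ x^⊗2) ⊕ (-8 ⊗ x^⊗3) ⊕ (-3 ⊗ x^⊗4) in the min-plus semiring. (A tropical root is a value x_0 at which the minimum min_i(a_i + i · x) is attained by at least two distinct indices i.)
Roots: {-5, -1, 5, 7}

Each tropical root is a break point of the lower envelope of the lines y = a_i + i · x (there are 5 lines, with slopes 0, 1, ..., 4). Only the lines that attain the minimum somewhere contribute to roots; other lines are dominated. Here the surviving (envelope) indices are i = 4, i = 3, i = 2, i = 1, i = 0.
Intersections between consecutive envelope lines give the roots: for adjacent envelope indices i < j the intersection is x = (a_i − a_j) / (j − i). Reading off the sorted break points: {-5, -1, 5, 7}.
Verification: at each break x_0, at least two indices attain the minimum of min_i(a_i + i · x_0).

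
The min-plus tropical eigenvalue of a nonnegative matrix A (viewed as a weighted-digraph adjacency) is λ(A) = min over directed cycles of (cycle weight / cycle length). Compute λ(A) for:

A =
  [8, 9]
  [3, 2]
λ(A) = 2

Enumerate directed cycles and compute their means (weight / length). Sample:
  cycle 0 → 0: weight = 8, length = 1, mean = 8/1 ≈ 8.000
  cycle 1 → 1: weight = 2, length = 1, mean = 2/1 ≈ 2.000
  cycle 0 → 1 → 0: weight = 12, length = 2, mean = 12/2 ≈ 6.000
  cycle 1 → 0 → 1: weight = 12, length = 2, mean = 12/2 ≈ 6.000
Minimum mean = 2.000, attained e.g. along the cycle 1 → 1 with weight 2 and length 1. So λ(A) = 2/1 = 2.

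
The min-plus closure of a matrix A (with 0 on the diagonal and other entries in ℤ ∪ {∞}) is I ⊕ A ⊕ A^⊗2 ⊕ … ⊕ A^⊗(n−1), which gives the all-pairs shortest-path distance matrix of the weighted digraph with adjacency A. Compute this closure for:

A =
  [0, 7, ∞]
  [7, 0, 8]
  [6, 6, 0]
Closure =
  [0, 7, 15]
  [7, 0, 8]
  [6, 6, 0]

This is the Floyd-Warshall all-pairs shortest-path computation. For each intermediate vertex k = 0, 1, …, 2, update dist[i][j] ← min(dist[i][j], dist[i][k] + dist[k][j]). The final matrix gives, for each (i, j), the minimum total weight of any directed path from i to j (possibly empty when i = j).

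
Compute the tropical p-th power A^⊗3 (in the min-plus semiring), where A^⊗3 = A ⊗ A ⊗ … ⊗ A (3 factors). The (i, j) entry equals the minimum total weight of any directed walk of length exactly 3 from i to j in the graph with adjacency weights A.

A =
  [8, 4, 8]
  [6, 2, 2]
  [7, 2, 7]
A^⊗3 =
  [12, 8, 8]
  [10, 6, 6]
  [10, 6, 6]

Each entry (A^⊗3)_ij equals the minimum over all length-3 walks i = v_0 → v_1 → … → v_3 = j of Σ_t A[v_t][v_{t+1}]. For example, for (i, j) = (0, 2) we minimise over 9 possible intermediate vertex sequences; the minimum is 8, attained along the walk 0 → 1 → 1 → 2.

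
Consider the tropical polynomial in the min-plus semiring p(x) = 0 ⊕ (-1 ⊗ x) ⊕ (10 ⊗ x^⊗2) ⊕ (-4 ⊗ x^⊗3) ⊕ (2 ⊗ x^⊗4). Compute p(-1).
p(-1) = -7

A tropical monomial a ⊗ x^⊗i evaluates to a + i · x. Evaluating each term at x = -1:
  Term 0 contributes 0 + 0 · -1 = 0
  Term 1 contributes -1 + 1 · -1 = -2
  Term 2 contributes 10 + 2 · -1 = 8
  Term 3 contributes -4 + 3 · -1 = -7
  Term 4 contributes 2 + 4 · -1 = -2
p(-1) = ⊕ of these = min[0, -2, 8, -7, -2] = -7.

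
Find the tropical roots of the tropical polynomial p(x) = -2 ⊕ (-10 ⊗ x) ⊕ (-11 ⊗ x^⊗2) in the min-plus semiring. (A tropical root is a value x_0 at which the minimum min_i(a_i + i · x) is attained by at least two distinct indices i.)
Roots: {1, 8}

Each tropical root is a break point of the lower envelope of the lines y = a_i + i · x (there are 3 lines, with slopes 0, 1, ..., 2). Only the lines that attain the minimum somewhere contribute to roots; other lines are dominated. Here the surviving (envelope) indices are i = 2, i = 1, i = 0.
Intersections between consecutive envelope lines give the roots: for adjacent envelope indices i < j the intersection is x = (a_i − a_j) / (j − i). Reading off the sorted break points: {1, 8}.
Verification: at each break x_0, at least two indices attain the minimum of min_i(a_i + i · x_0).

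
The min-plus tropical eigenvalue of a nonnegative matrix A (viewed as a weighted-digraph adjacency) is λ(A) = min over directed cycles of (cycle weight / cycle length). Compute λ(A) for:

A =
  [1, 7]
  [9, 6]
λ(A) = 1

Enumerate directed cycles and compute their means (weight / length). Sample:
  cycle 0 → 0: weight = 1, length = 1, mean = 1/1 ≈ 1.000
  cycle 1 → 1: weight = 6, length = 1, mean = 6/1 ≈ 6.000
  cycle 0 → 1 → 0: weight = 16, length = 2, mean = 16/2 ≈ 8.000
  cycle 1 → 0 → 1: weight = 16, length = 2, mean = 16/2 ≈ 8.000
Minimum mean = 1.000, attained e.g. along the cycle 0 → 0 with weight 1 and length 1. So λ(A) = 1/1 = 1.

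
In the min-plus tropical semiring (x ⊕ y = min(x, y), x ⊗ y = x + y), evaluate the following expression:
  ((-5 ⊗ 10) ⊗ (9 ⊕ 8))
((-5 ⊗ 10) ⊗ (9 ⊕ 8)) = 13

Expand innermost to outermost. Recall ⊕ takes the minimum of its arguments and ⊗ takes their sum. Working out the expression ((-5 ⊗ 10) ⊗ (9 ⊕ 8)) gives 13.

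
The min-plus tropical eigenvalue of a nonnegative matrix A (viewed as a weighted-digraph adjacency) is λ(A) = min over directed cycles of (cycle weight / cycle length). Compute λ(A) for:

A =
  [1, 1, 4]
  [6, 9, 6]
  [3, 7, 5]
λ(A) = 1

Enumerate directed cycles and compute their means (weight / length). Sample:
  cycle 0 → 0: weight = 1, length = 1, mean = 1/1 ≈ 1.000
  cycle 1 → 1: weight = 9, length = 1, mean = 9/1 ≈ 9.000
  cycle 2 → 2: weight = 5, length = 1, mean = 5/1 ≈ 5.000
  cycle 0 → 1 → 0: weight = 7, length = 2, mean = 7/2 ≈ 3.500
  cycle 0 → 2 → 0: weight = 7, length = 2, mean = 7/2 ≈ 3.500
  cycle 1 → 0 → 1: weight = 7, length = 2, mean = 7/2 ≈ 3.500
Minimum mean = 1.000, attained e.g. along the cycle 0 → 0 with weight 1 and length 1. So λ(A) = 1/1 = 1.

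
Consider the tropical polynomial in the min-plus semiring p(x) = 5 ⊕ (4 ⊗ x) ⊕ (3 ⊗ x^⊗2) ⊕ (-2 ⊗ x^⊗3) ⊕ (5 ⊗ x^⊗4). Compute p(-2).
p(-2) = -8

A tropical monomial a ⊗ x^⊗i evaluates to a + i · x. Evaluating each term at x = -2:
  Term 0 contributes 5 + 0 · -2 = 5
  Term 1 contributes 4 + 1 · -2 = 2
  Term 2 contributes 3 + 2 · -2 = -1
  Term 3 contributes -2 + 3 · -2 = -8
  Term 4 contributes 5 + 4 · -2 = -3
p(-2) = ⊕ of these = min[5, 2, -1, -8, -3] = -8.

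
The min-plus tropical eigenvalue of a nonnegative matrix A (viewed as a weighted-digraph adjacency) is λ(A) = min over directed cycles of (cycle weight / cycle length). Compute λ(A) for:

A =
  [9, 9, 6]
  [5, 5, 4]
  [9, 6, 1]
λ(A) = 1

Enumerate directed cycles and compute their means (weight / length). Sample:
  cycle 0 → 0: weight = 9, length = 1, mean = 9/1 ≈ 9.000
  cycle 1 → 1: weight = 5, length = 1, mean = 5/1 ≈ 5.000
  cycle 2 → 2: weight = 1, length = 1, mean = 1/1 ≈ 1.000
  cycle 0 → 1 → 0: weight = 14, length = 2, mean = 14/2 ≈ 7.000
  cycle 0 → 2 → 0: weight = 15, length = 2, mean = 15/2 ≈ 7.500
  cycle 1 → 0 → 1: weight = 14, length = 2, mean = 14/2 ≈ 7.000
Minimum mean = 1.000, attained e.g. along the cycle 2 → 2 with weight 1 and length 1. So λ(A) = 1/1 = 1.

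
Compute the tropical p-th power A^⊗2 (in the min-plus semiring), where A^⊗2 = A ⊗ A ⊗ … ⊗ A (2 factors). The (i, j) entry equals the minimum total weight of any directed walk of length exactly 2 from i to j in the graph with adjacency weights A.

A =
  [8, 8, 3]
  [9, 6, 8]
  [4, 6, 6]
A^⊗2 =
  [7, 9, 9]
  [12, 12, 12]
  [10, 12, 7]

Each entry (A^⊗2)_ij equals the minimum over all length-2 walks i = v_0 → v_1 → … → v_2 = j of Σ_t A[v_t][v_{t+1}]. For example, for (i, j) = (0, 2) we minimise over 3 possible intermediate vertex sequences; the minimum is 9, attained along the walk 0 → 2 → 2.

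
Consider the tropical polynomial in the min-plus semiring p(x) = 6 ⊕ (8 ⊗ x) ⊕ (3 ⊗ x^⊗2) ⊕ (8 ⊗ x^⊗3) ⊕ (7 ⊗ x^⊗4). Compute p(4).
p(4) = 6

A tropical monomial a ⊗ x^⊗i evaluates to a + i · x. Evaluating each term at x = 4:
  Term 0 contributes 6 + 0 · 4 = 6
  Term 1 contributes 8 + 1 · 4 = 12
  Term 2 contributes 3 + 2 · 4 = 11
  Term 3 contributes 8 + 3 · 4 = 20
  Term 4 contributes 7 + 4 · 4 = 23
p(4) = ⊕ of these = min[6, 12, 11, 20, 23] = 6.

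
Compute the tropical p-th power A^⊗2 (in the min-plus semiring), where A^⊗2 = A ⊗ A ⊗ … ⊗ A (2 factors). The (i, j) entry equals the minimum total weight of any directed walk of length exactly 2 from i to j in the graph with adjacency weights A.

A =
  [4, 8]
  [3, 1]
A^⊗2 =
  [8, 9]
  [4, 2]

Each entry (A^⊗2)_ij equals the minimum over all length-2 walks i = v_0 → v_1 → … → v_2 = j of Σ_t A[v_t][v_{t+1}]. For example, for (i, j) = (0, 1) we minimise over 2 possible intermediate vertex sequences; the minimum is 9, attained along the walk 0 → 1 → 1.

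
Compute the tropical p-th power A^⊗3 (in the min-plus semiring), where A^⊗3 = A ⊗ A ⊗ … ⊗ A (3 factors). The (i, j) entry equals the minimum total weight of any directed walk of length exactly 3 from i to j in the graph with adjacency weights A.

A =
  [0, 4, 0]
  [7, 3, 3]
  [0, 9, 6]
A^⊗3 =
  [0, 4, 0]
  [3, 7, 3]
  [0, 4, 0]

Each entry (A^⊗3)_ij equals the minimum over all length-3 walks i = v_0 → v_1 → … → v_3 = j of Σ_t A[v_t][v_{t+1}]. For example, for (i, j) = (0, 2) we minimise over 9 possible intermediate vertex sequences; the minimum is 0, attained along the walk 0 → 0 → 0 → 2.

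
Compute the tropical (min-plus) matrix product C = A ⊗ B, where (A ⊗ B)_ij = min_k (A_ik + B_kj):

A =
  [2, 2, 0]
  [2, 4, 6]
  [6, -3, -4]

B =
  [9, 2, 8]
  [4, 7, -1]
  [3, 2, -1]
A ⊗ B =
  [3, 2, -1]
  [8, 4, 3]
  [-1, -2, -5]

Apply the min-plus product entry-by-entry:
  C[0][0] = min over k of (A[0][0] + B[0][0] = 2 + 9 = 11, A[0][1] + B[1][0] = 2 + 4 = 6, A[0][2] + B[2][0] = 0 + 3 = 3) = 3 (attained at k = 2)
  C[0][1] = min over k of (A[0][0] + B[0][1] = 2 + 2 = 4, A[0][1] + B[1][1] = 2 + 7 = 9, A[0][2] + B[2][1] = 0 + 2 = 2) = 2 (attained at k = 2)
  C[0][2] = min over k of (A[0][0] + B[0][2] = 2 + 8 = 10, A[0][1] + B[1][2] = 2 + -1 = 1, A[0][2] + B[2][2] = 0 + -1 = -1) = -1 (attained at k = 2)
  C[1][0] = min over k of (A[1][0] + B[0][0] = 2 + 9 = 11, A[1][1] + B[1][0] = 4 + 4 = 8, A[1][2] + B[2][0] = 6 + 3 = 9) = 8 (attained at k = 1)
  C[1][1] = min over k of (A[1][0] + B[0][1] = 2 + 2 = 4, A[1][1] + B[1][1] = 4 + 7 = 11, A[1][2] + B[2][1] = 6 + 2 = 8) = 4 (attained at k = 0)
  C[1][2] = min over k of (A[1][0] + B[0][2] = 2 + 8 = 10, A[1][1] + B[1][2] = 4 + -1 = 3, A[1][2] + B[2][2] = 6 + -1 = 5) = 3 (attained at k = 1)
  C[2][0] = min over k of (A[2][0] + B[0][0] = 6 + 9 = 15, A[2][1] + B[1][0] = -3 + 4 = 1, A[2][2] + B[2][0] = -4 + 3 = -1) = -1 (attained at k = 2)
  C[2][1] = min over k of (A[2][0] + B[0][1] = 6 + 2 = 8, A[2][1] + B[1][1] = -3 + 7 = 4, A[2][2] + B[2][1] = -4 + 2 = -2) = -2 (attained at k = 2)
  C[2][2] = min over k of (A[2][0] + B[0][2] = 6 + 8 = 14, A[2][1] + B[1][2] = -3 + -1 = -4, A[2][2] + B[2][2] = -4 + -1 = -5) = -5 (attained at k = 2)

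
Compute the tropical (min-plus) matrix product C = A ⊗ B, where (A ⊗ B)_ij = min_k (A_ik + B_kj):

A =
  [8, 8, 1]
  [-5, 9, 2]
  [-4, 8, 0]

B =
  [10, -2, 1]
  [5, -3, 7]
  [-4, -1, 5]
A ⊗ B =
  [-3, 0, 6]
  [-2, -7, -4]
  [-4, -6, -3]

Apply the min-plus product entry-by-entry:
  C[0][0] = min over k of (A[0][0] + B[0][0] = 8 + 10 = 18, A[0][1] + B[1][0] = 8 + 5 = 13, A[0][2] + B[2][0] = 1 + -4 = -3) = -3 (attained at k = 2)
  C[0][1] = min over k of (A[0][0] + B[0][1] = 8 + -2 = 6, A[0][1] + B[1][1] = 8 + -3 = 5, A[0][2] + B[2][1] = 1 + -1 = 0) = 0 (attained at k = 2)
  C[0][2] = min over k of (A[0][0] + B[0][2] = 8 + 1 = 9, A[0][1] + B[1][2] = 8 + 7 = 15, A[0][2] + B[2][2] = 1 + 5 = 6) = 6 (attained at k = 2)
  C[1][0] = min over k of (A[1][0] + B[0][0] = -5 + 10 = 5, A[1][1] + B[1][0] = 9 + 5 = 14, A[1][2] + B[2][0] = 2 + -4 = -2) = -2 (attained at k = 2)
  C[1][1] = min over k of (A[1][0] + B[0][1] = -5 + -2 = -7, A[1][1] + B[1][1] = 9 + -3 = 6, A[1][2] + B[2][1] = 2 + -1 = 1) = -7 (attained at k = 0)
  C[1][2] = min over k of (A[1][0] + B[0][2] = -5 + 1 = -4, A[1][1] + B[1][2] = 9 + 7 = 16, A[1][2] + B[2][2] = 2 + 5 = 7) = -4 (attained at k = 0)
  C[2][0] = min over k of (A[2][0] + B[0][0] = -4 + 10 = 6, A[2][1] + B[1][0] = 8 + 5 = 13, A[2][2] + B[2][0] = 0 + -4 = -4) = -4 (attained at k = 2)
  C[2][1] = min over k of (A[2][0] + B[0][1] = -4 + -2 = -6, A[2][1] + B[1][1] = 8 + -3 = 5, A[2][2] + B[2][1] = 0 + -1 = -1) = -6 (attained at k = 0)
  C[2][2] = min over k of (A[2][0] + B[0][2] = -4 + 1 = -3, A[2][1] + B[1][2] = 8 + 7 = 15, A[2][2] + B[2][2] = 0 + 5 = 5) = -3 (attained at k = 0)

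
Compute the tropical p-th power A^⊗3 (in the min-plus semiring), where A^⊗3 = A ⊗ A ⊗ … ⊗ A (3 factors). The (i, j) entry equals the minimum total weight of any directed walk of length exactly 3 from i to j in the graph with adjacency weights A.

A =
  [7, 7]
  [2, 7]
A^⊗3 =
  [16, 16]
  [11, 16]

Each entry (A^⊗3)_ij equals the minimum over all length-3 walks i = v_0 → v_1 → … → v_3 = j of Σ_t A[v_t][v_{t+1}]. For example, for (i, j) = (0, 1) we minimise over 4 possible intermediate vertex sequences; the minimum is 16, attained along the walk 0 → 1 → 0 → 1.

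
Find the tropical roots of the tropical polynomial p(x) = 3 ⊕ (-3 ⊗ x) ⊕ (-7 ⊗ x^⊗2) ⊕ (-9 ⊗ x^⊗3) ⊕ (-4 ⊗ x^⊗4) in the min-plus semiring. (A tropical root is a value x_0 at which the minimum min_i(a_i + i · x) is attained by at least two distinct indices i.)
Roots: {-5, 2, 4, 6}

Each tropical root is a break point of the lower envelope of the lines y = a_i + i · x (there are 5 lines, with slopes 0, 1, ..., 4). Only the lines that attain the minimum somewhere contribute to roots; other lines are dominated. Here the surviving (envelope) indices are i = 4, i = 3, i = 2, i = 1, i = 0.
Intersections between consecutive envelope lines give the roots: for adjacent envelope indices i < j the intersection is x = (a_i − a_j) / (j − i). Reading off the sorted break points: {-5, 2, 4, 6}.
Verification: at each break x_0, at least two indices attain the minimum of min_i(a_i + i · x_0).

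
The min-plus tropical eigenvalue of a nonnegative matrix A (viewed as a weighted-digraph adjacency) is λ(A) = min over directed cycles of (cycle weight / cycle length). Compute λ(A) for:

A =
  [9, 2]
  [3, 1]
λ(A) = 1

Enumerate directed cycles and compute their means (weight / length). Sample:
  cycle 0 → 0: weight = 9, length = 1, mean = 9/1 ≈ 9.000
  cycle 1 → 1: weight = 1, length = 1, mean = 1/1 ≈ 1.000
  cycle 0 → 1 → 0: weight = 5, length = 2, mean = 5/2 ≈ 2.500
  cycle 1 → 0 → 1: weight = 5, length = 2, mean = 5/2 ≈ 2.500
Minimum mean = 1.000, attained e.g. along the cycle 1 → 1 with weight 1 and length 1. So λ(A) = 1/1 = 1.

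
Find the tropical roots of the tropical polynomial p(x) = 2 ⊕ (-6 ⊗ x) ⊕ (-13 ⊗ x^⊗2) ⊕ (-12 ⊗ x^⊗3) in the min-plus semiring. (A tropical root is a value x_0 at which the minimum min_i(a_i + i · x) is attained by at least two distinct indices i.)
Roots: {-1, 7, 8}

Each tropical root is a break point of the lower envelope of the lines y = a_i + i · x (there are 4 lines, with slopes 0, 1, ..., 3). Only the lines that attain the minimum somewhere contribute to roots; other lines are dominated. Here the surviving (envelope) indices are i = 3, i = 2, i = 1, i = 0.
Intersections between consecutive envelope lines give the roots: for adjacent envelope indices i < j the intersection is x = (a_i − a_j) / (j − i). Reading off the sorted break points: {-1, 7, 8}.
Verification: at each break x_0, at least two indices attain the minimum of min_i(a_i + i · x_0).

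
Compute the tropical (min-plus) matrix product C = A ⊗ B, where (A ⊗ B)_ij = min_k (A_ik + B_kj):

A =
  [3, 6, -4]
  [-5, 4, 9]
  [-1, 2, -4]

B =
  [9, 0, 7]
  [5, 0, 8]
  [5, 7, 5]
A ⊗ B =
  [1, 3, 1]
  [4, -5, 2]
  [1, -1, 1]

Apply the min-plus product entry-by-entry:
  C[0][0] = min over k of (A[0][0] + B[0][0] = 3 + 9 = 12, A[0][1] + B[1][0] = 6 + 5 = 11, A[0][2] + B[2][0] = -4 + 5 = 1) = 1 (attained at k = 2)
  C[0][1] = min over k of (A[0][0] + B[0][1] = 3 + 0 = 3, A[0][1] + B[1][1] = 6 + 0 = 6, A[0][2] + B[2][1] = -4 + 7 = 3) = 3 (attained at k = 0)
  C[0][2] = min over k of (A[0][0] + B[0][2] = 3 + 7 = 10, A[0][1] + B[1][2] = 6 + 8 = 14, A[0][2] + B[2][2] = -4 + 5 = 1) = 1 (attained at k = 2)
  C[1][0] = min over k of (A[1][0] + B[0][0] = -5 + 9 = 4, A[1][1] + B[1][0] = 4 + 5 = 9, A[1][2] + B[2][0] = 9 + 5 = 14) = 4 (attained at k = 0)
  C[1][1] = min over k of (A[1][0] + B[0][1] = -5 + 0 = -5, A[1][1] + B[1][1] = 4 + 0 = 4, A[1][2] + B[2][1] = 9 + 7 = 16) = -5 (attained at k = 0)
  C[1][2] = min over k of (A[1][0] + B[0][2] = -5 + 7 = 2, A[1][1] + B[1][2] = 4 + 8 = 12, A[1][2] + B[2][2] = 9 + 5 = 14) = 2 (attained at k = 0)
  C[2][0] = min over k of (A[2][0] + B[0][0] = -1 + 9 = 8, A[2][1] + B[1][0] = 2 + 5 = 7, A[2][2] + B[2][0] = -4 + 5 = 1) = 1 (attained at k = 2)
  C[2][1] = min over k of (A[2][0] + B[0][1] = -1 + 0 = -1, A[2][1] + B[1][1] = 2 + 0 = 2, A[2][2] + B[2][1] = -4 + 7 = 3) = -1 (attained at k = 0)
  C[2][2] = min over k of (A[2][0] + B[0][2] = -1 + 7 = 6, A[2][1] + B[1][2] = 2 + 8 = 10, A[2][2] + B[2][2] = -4 + 5 = 1) = 1 (attained at k = 2)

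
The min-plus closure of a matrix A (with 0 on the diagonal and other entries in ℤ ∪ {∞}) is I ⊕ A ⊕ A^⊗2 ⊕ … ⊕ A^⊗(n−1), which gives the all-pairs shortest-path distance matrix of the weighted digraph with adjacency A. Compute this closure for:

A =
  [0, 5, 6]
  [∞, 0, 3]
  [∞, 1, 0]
Closure =
  [0, 5, 6]
  [∞, 0, 3]
  [∞, 1, 0]

This is the Floyd-Warshall all-pairs shortest-path computation. For each intermediate vertex k = 0, 1, …, 2, update dist[i][j] ← min(dist[i][j], dist[i][k] + dist[k][j]). The final matrix gives, for each (i, j), the minimum total weight of any directed path from i to j (possibly empty when i = j).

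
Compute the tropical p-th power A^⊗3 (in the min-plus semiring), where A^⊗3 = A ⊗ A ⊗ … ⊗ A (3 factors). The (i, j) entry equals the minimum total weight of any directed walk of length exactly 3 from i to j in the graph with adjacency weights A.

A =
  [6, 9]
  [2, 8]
A^⊗3 =
  [17, 20]
  [13, 17]

Each entry (A^⊗3)_ij equals the minimum over all length-3 walks i = v_0 → v_1 → … → v_3 = j of Σ_t A[v_t][v_{t+1}]. For example, for (i, j) = (0, 1) we minimise over 4 possible intermediate vertex sequences; the minimum is 20, attained along the walk 0 → 1 → 0 → 1.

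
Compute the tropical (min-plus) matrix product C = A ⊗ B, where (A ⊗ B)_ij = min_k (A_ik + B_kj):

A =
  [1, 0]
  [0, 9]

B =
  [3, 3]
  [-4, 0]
A ⊗ B =
  [-4, 0]
  [3, 3]

Apply the min-plus product entry-by-entry:
  C[0][0] = min over k of (A[0][0] + B[0][0] = 1 + 3 = 4, A[0][1] + B[1][0] = 0 + -4 = -4) = -4 (attained at k = 1)
  C[0][1] = min over k of (A[0][0] + B[0][1] = 1 + 3 = 4, A[0][1] + B[1][1] = 0 + 0 = 0) = 0 (attained at k = 1)
  C[1][0] = min over k of (A[1][0] + B[0][0] = 0 + 3 = 3, A[1][1] + B[1][0] = 9 + -4 = 5) = 3 (attained at k = 0)
  C[1][1] = min over k of (A[1][0] + B[0][1] = 0 + 3 = 3, A[1][1] + B[1][1] = 9 + 0 = 9) = 3 (attained at k = 0)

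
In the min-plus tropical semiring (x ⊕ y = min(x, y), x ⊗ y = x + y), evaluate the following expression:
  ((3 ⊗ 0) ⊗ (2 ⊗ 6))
((3 ⊗ 0) ⊗ (2 ⊗ 6)) = 11

Expand innermost to outermost. Recall ⊕ takes the minimum of its arguments and ⊗ takes their sum. Working out the expression ((3 ⊗ 0) ⊗ (2 ⊗ 6)) gives 11.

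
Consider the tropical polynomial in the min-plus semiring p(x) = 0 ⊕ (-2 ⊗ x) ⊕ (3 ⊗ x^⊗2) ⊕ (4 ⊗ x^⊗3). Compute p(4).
p(4) = 0

A tropical monomial a ⊗ x^⊗i evaluates to a + i · x. Evaluating each term at x = 4:
  Term 0 contributes 0 + 0 · 4 = 0
  Term 1 contributes -2 + 1 · 4 = 2
  Term 2 contributes 3 + 2 · 4 = 11
  Term 3 contributes 4 + 3 · 4 = 16
p(4) = ⊕ of these = min[0, 2, 11, 16] = 0.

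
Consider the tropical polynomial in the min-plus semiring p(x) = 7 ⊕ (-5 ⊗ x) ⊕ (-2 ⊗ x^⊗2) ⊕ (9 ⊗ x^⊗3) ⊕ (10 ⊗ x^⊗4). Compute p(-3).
p(-3) = -8

A tropical monomial a ⊗ x^⊗i evaluates to a + i · x. Evaluating each term at x = -3:
  Term 0 contributes 7 + 0 · -3 = 7
  Term 1 contributes -5 + 1 · -3 = -8
  Term 2 contributes -2 + 2 · -3 = -8
  Term 3 contributes 9 + 3 · -3 = 0
  Term 4 contributes 10 + 4 · -3 = -2
p(-3) = ⊕ of these = min[7, -8, -8, 0, -2] = -8.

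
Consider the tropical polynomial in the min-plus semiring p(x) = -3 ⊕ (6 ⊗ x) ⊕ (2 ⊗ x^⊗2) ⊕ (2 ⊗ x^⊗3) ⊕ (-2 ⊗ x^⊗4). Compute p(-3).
p(-3) = -14

A tropical monomial a ⊗ x^⊗i evaluates to a + i · x. Evaluating each term at x = -3:
  Term 0 contributes -3 + 0 · -3 = -3
  Term 1 contributes 6 + 1 · -3 = 3
  Term 2 contributes 2 + 2 · -3 = -4
  Term 3 contributes 2 + 3 · -3 = -7
  Term 4 contributes -2 + 4 · -3 = -14
p(-3) = ⊕ of these = min[-3, 3, -4, -7, -14] = -14.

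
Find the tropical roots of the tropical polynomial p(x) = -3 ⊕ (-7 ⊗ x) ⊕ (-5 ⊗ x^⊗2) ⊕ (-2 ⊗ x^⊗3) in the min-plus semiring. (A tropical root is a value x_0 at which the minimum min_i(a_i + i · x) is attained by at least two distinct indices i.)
Roots: {-3, -2, 4}

Each tropical root is a break point of the lower envelope of the lines y = a_i + i · x (there are 4 lines, with slopes 0, 1, ..., 3). Only the lines that attain the minimum somewhere contribute to roots; other lines are dominated. Here the surviving (envelope) indices are i = 3, i = 2, i = 1, i = 0.
Intersections between consecutive envelope lines give the roots: for adjacent envelope indices i < j the intersection is x = (a_i − a_j) / (j − i). Reading off the sorted break points: {-3, -2, 4}.
Verification: at each break x_0, at least two indices attain the minimum of min_i(a_i + i · x_0).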